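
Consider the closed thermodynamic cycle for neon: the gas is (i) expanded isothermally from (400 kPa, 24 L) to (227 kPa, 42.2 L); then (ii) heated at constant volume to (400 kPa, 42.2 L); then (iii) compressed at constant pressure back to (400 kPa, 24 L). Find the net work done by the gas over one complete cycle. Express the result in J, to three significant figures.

Leg (i): W = PᵢVᵢ ln(V_f/Vᵢ) = (9600) ln(42.2/24) = 5418 J.
Leg (ii): W = 0.
Leg (iii): W = PΔV = (400)(24 − 42.2) = -7280 J.
W_net = 5418 − 7280 = -1862 J.

W_net ≈ -1860 J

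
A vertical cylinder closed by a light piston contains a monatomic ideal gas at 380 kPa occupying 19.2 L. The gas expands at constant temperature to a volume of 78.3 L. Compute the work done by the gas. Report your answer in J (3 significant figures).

W ≈ 10300 J

Isothermal: W = nRT ln(V₂/V₁) = P₁V₁ ln(V₂/V₁).
P₁V₁ = (380 kPa)(19.2 L) = 7296 J.
W = 7296 × ln(78.3/19.2) = 7296 × 1.406
W_by_gas = 10256 J.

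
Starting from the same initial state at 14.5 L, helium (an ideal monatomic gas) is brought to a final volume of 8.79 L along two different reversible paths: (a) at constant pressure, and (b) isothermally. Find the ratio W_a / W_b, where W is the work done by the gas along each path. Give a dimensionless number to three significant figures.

Path (a) isobaric: W = P₁(V₂ − V₁) → W_a/(P₁V₁) = -0.3938.
Path (b) isothermal: W = P₁V₁ ln(V₂/V₁) → W_b/(P₁V₁) = -0.5005.
W_a / W_b = -0.3938 / -0.5005 = 0.7867.

W_a / W_b ≈ 0.787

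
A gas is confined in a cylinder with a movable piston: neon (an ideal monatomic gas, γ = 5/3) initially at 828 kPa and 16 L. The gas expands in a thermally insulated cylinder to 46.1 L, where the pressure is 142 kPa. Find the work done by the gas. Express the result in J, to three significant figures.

W ≈ 10100 J

Adiabatic: W = (P₁V₁ − P₂V₂)/(γ − 1) with γ = 5/3.
P₁V₁ = 13248 J, P₂V₂ = 6546 J.
W = (13248 − 6546) / 0.6667 = 10053 J.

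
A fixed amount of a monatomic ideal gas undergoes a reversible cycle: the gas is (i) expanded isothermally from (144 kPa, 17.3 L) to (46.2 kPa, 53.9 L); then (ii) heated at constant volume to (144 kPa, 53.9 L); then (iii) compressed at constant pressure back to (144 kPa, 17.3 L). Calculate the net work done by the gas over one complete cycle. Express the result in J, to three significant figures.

Leg (i): W = PᵢVᵢ ln(V_f/Vᵢ) = (2491) ln(53.9/17.3) = 2831 J.
Leg (ii): W = 0.
Leg (iii): W = PΔV = (144)(17.3 − 53.9) = -5270 J.
W_net = 2831 − 5270 = -2439 J.

W_net ≈ -2440 J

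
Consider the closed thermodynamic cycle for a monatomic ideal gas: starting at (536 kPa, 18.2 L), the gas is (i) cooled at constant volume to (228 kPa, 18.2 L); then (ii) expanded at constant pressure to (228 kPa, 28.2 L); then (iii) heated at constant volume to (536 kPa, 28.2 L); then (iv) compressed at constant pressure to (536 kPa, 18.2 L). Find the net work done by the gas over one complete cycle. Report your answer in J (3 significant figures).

W_net ≈ -3080 J

Constant-volume legs do no work.
W(ii) = (228)(28.2 − 18.2) = 2280 J; W(iv) = (536)(18.2 − 28.2) = -5360 J.
W_net = 2280 − 5360 = -3080 J (the counter-clockwise enclosed area).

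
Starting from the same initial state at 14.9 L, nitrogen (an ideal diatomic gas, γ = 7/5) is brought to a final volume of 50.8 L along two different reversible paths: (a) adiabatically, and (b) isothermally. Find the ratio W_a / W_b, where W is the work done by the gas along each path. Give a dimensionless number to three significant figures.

W_a / W_b ≈ 0.790

Path (a) adiabatic: W = P₁V₁(1 − (V₁/V₂)^(γ−1))/(γ−1) → W_a/(P₁V₁) = 0.9694.
Path (b) isothermal: W = P₁V₁ ln(V₂/V₁) → W_b/(P₁V₁) = 1.227.
W_a / W_b = 0.9694 / 1.227 = 0.7903.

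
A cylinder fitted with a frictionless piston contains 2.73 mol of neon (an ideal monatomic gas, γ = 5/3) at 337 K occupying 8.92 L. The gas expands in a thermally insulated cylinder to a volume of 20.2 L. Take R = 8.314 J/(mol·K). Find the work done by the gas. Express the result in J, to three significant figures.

W ≈ 4820 J

Adiabatic: TV^(γ−1) = const with γ = 5/3.
T₂ = T₁ (V₁/V₂)^(γ−1) = 337 × (8.92/20.2)^0.667 = 337 × 0.5799 = 195.4 K.
W_by = nCᵥ(T₁ − T₂) = (2.73)(12.47)(337 − 195.4) = 4820 J.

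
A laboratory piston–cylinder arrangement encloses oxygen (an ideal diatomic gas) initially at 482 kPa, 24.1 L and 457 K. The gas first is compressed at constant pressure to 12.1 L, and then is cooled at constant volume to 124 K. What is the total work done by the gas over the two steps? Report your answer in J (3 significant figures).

Step 1 (isobaric): W = PΔV = (482 kPa)(12.1 − 24.1 L) = -5784 J.
Step 2 (isochoric): W = 0 (constant volume).
W_total = -5784 + 0 = -5784 J.

W_total ≈ -5780 J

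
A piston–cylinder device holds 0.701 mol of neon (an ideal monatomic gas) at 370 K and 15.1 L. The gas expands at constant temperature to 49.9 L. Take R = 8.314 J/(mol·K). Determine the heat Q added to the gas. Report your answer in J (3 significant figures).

Q ≈ 2580 J

Isothermal ⇒ ΔU = 0, so Q = W = nRT ln(V₂/V₁).
Q = (0.701)(8.314)(370) ln(49.9/15.1) = 2156 × 1.195 = 2578 J.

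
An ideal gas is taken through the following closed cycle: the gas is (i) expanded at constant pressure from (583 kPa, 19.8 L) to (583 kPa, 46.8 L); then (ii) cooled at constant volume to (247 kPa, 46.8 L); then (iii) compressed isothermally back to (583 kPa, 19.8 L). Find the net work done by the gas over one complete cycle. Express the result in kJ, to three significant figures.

Leg (i): W = PΔV = (583)(46.8 − 19.8) = 15741 J.
Leg (ii): W = 0.
Leg (iii): W = PᵢVᵢ ln(V_f/Vᵢ) = (11560) ln(19.8/46.8) = -9944 J.
W_net = 15741 − 9944 = 5797 J.

W_net ≈ 5.80 kJ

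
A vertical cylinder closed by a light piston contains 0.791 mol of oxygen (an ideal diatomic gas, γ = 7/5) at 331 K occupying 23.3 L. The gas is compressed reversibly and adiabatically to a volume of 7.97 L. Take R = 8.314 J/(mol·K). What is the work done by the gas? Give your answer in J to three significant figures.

Adiabatic: TV^(γ−1) = const with γ = 7/5.
T₂ = T₁ (V₁/V₂)^(γ−1) = 331 × (23.3/7.97)^0.4 = 331 × 1.536 = 508.4 K.
W_by = nCᵥ(T₁ − T₂) = (0.791)(20.79)(331 − 508.4) = -2916 J.

W ≈ -2920 J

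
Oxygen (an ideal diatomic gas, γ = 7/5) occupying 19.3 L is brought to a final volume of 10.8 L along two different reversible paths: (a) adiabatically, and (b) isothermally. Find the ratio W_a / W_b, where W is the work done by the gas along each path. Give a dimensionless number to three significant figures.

W_a / W_b ≈ 1.13

Path (a) adiabatic: W = P₁V₁(1 − (V₁/V₂)^(γ−1))/(γ−1) → W_a/(P₁V₁) = -0.6535.
Path (b) isothermal: W = P₁V₁ ln(V₂/V₁) → W_b/(P₁V₁) = -0.5806.
W_a / W_b = -0.6535 / -0.5806 = 1.126.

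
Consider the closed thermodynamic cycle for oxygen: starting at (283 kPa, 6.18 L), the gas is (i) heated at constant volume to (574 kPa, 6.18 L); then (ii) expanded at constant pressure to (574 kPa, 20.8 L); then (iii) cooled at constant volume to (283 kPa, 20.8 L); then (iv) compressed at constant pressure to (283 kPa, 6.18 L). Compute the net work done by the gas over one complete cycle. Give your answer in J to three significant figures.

W_net ≈ 4250 J

Constant-volume legs do no work.
W(ii) = (574)(20.8 − 6.18) = 8392 J; W(iv) = (283)(6.18 − 20.8) = -4137 J.
W_net = 8392 − 4137 = 4254 J (the clockwise enclosed area).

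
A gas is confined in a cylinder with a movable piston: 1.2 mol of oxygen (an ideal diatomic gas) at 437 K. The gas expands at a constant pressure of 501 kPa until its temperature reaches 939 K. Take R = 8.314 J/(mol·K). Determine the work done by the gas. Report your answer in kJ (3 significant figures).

Isobaric: W = P ΔV = nR ΔT.
W = (1.2)(8.314)(939 − 437) = 5008 J.

W ≈ 5.01 kJ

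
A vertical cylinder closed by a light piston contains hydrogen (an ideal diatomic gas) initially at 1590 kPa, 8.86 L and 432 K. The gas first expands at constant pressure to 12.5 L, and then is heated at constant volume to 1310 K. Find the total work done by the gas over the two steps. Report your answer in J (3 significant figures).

Step 1 (isobaric): W = PΔV = (1590 kPa)(12.5 − 8.86 L) = 5788 J.
Step 2 (isochoric): W = 0 (constant volume).
W_total = 5788 + 0 = 5788 J.

W_total ≈ 5790 J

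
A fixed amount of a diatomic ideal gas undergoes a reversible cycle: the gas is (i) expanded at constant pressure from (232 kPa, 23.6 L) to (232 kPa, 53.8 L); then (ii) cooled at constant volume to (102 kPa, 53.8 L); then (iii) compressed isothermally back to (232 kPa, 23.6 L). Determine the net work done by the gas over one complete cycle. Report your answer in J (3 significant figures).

Leg (i): W = PΔV = (232)(53.8 − 23.6) = 7006 J.
Leg (ii): W = 0.
Leg (iii): W = PᵢVᵢ ln(V_f/Vᵢ) = (5488) ln(23.6/53.8) = -4522 J.
W_net = 7006 − 4522 = 2484 J.

W_net ≈ 2480 J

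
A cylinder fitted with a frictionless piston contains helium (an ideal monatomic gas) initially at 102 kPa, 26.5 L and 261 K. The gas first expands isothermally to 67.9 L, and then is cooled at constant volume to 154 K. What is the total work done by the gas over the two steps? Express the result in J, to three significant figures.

Step 1 (isothermal): W = P₁V₁ ln(V₂/V₁) = (2703) ln(67.9/26.5) = 2543 J.
Step 2 (isochoric): W = 0 (constant volume).
W_total = 2543 + 0 = 2543 J.

W_total ≈ 2540 J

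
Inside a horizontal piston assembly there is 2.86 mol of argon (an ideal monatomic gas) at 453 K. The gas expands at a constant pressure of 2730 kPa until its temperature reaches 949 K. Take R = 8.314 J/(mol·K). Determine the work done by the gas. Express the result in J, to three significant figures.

Isobaric: W = P ΔV = nR ΔT.
W = (2.86)(8.314)(949 − 453) = 11794 J.

W ≈ 11800 J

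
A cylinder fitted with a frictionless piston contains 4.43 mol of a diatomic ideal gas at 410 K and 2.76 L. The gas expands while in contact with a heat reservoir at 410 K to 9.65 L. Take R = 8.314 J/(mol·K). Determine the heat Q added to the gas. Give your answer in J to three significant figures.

Q ≈ 18900 J

Isothermal ⇒ ΔU = 0, so Q = W = nRT ln(V₂/V₁).
Q = (4.43)(8.314)(410) ln(9.65/2.76) = 15101 × 1.252 = 18902 J.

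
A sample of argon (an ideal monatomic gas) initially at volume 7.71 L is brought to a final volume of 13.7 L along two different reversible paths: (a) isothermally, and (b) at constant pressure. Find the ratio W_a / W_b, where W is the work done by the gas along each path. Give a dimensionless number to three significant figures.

Path (a) isothermal: W = P₁V₁ ln(V₂/V₁) → W_a/(P₁V₁) = 0.5749.
Path (b) isobaric: W = P₁(V₂ − V₁) → W_b/(P₁V₁) = 0.7769.
W_a / W_b = 0.5749 / 0.7769 = 0.74.

W_a / W_b ≈ 0.740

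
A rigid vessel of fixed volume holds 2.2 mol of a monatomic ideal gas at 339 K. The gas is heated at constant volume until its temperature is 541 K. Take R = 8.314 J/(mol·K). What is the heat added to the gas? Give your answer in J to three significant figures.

Q ≈ 5540 J

Constant volume ⇒ W = 0, so Q = ΔU = nCᵥΔT with Cᵥ = 3R/2 = 12.47 J/(mol·K).
ΔU = (2.2)(12.47)(541 − 339) = 5542 J.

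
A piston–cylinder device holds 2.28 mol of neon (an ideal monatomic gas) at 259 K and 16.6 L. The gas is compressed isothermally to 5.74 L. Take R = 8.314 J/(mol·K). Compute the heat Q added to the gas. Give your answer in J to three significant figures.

Q ≈ -5210 J

Isothermal ⇒ ΔU = 0, so Q = W = nRT ln(V₂/V₁).
Q = (2.28)(8.314)(259) ln(5.74/16.6) = 4910 × -1.062 = -5214 J.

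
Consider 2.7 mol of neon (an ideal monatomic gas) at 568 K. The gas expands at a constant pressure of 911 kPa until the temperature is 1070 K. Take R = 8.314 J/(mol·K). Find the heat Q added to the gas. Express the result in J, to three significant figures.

Isobaric: W = nRΔT = (2.7)(8.314)(502) = 11269 J.
ΔU = nCᵥΔT with Cᵥ = 3R/2: ΔU = (2.7)(12.47)(502) = 16903 J.
Q = ΔU + W = 16903 + 11269 = 28172 J.

Q ≈ 28200 J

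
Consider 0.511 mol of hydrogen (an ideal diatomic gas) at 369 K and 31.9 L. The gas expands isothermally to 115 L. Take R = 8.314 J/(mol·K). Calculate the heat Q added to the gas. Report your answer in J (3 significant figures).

Q ≈ 2010 J

Isothermal ⇒ ΔU = 0, so Q = W = nRT ln(V₂/V₁).
Q = (0.511)(8.314)(369) ln(115/31.9) = 1568 × 1.282 = 2010 J.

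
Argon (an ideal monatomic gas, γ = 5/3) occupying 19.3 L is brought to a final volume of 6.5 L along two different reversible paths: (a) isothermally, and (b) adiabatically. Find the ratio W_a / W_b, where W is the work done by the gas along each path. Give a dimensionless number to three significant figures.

W_a / W_b ≈ 0.681

Path (a) isothermal: W = P₁V₁ ln(V₂/V₁) → W_a/(P₁V₁) = -1.088.
Path (b) adiabatic: W = P₁V₁(1 − (V₁/V₂)^(γ−1))/(γ−1) → W_b/(P₁V₁) = -1.599.
W_a / W_b = -1.088 / -1.599 = 0.6807.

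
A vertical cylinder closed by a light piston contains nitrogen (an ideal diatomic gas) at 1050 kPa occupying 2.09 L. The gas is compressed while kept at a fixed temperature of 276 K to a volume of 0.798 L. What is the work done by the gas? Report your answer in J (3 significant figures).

W ≈ -2110 J

Isothermal: W = nRT ln(V₂/V₁) = P₁V₁ ln(V₂/V₁).
P₁V₁ = (1050 kPa)(2.09 L) = 2194 J.
W = 2194 × ln(0.798/2.09) = 2194 × -0.9628
W_by_gas = -2113 J.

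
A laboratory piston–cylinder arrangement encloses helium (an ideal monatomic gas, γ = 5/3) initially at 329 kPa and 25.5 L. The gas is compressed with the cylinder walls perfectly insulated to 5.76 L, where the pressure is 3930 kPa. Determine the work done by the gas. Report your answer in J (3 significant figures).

Adiabatic: W = (P₁V₁ − P₂V₂)/(γ − 1) with γ = 5/3.
P₁V₁ = 8390 J, P₂V₂ = 22637 J.
W = (8390 − 22637) / 0.6667 = -21371 J.

W ≈ -21400 J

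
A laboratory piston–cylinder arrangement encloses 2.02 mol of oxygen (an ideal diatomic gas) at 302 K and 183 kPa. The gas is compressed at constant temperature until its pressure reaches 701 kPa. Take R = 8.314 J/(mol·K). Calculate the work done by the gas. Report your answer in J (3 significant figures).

Isothermal process: W = nRT ln(V₂/V₁) = nRT ln(P₁/P₂).
W = (2.02)(8.314)(302) × ln(183/701)
  = 5072 × ln(0.2611) = 5072 × -1.343
W_by_gas = -6812 J.

W ≈ -6810 J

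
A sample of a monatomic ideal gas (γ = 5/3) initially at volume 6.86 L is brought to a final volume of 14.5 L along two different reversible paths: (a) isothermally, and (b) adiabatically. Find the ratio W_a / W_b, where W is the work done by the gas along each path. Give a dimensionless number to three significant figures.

Path (a) isothermal: W = P₁V₁ ln(V₂/V₁) → W_a/(P₁V₁) = 0.7484.
Path (b) adiabatic: W = P₁V₁(1 − (V₁/V₂)^(γ−1))/(γ−1) → W_b/(P₁V₁) = 0.5893.
W_a / W_b = 0.7484 / 0.5893 = 1.27.

W_a / W_b ≈ 1.27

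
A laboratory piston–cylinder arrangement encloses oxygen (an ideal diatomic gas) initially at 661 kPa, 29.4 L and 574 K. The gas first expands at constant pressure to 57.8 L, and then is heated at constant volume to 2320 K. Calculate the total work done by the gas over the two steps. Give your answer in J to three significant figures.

Step 1 (isobaric): W = PΔV = (661 kPa)(57.8 − 29.4 L) = 18772 J.
Step 2 (isochoric): W = 0 (constant volume).
W_total = 18772 + 0 = 18772 J.

W_total ≈ 18800 J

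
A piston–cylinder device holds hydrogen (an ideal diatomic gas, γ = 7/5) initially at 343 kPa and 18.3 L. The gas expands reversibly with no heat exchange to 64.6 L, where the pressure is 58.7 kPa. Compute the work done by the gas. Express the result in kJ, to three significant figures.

W ≈ 6.21 kJ

Adiabatic: W = (P₁V₁ − P₂V₂)/(γ − 1) with γ = 7/5.
P₁V₁ = 6277 J, P₂V₂ = 3792 J.
W = (6277 − 3792) / 0.4 = 6212 J.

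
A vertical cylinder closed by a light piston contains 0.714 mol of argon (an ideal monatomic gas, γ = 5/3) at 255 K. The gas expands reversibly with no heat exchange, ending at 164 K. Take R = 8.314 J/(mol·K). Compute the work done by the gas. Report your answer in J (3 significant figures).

Adiabatic ⇒ Q = 0, so W_by = −ΔU = nCᵥ(T₁ − T₂).
Cᵥ = 3R/2 = 12.47 J/(mol·K).
W = (0.714)(12.47)(255 − 164) = 810.3 J.

W ≈ 810 J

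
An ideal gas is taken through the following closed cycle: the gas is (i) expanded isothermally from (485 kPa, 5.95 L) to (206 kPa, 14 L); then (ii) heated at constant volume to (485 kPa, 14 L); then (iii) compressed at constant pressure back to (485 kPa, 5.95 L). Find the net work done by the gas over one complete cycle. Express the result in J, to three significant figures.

Leg (i): W = PᵢVᵢ ln(V_f/Vᵢ) = (2886) ln(14/5.95) = 2469 J.
Leg (ii): W = 0.
Leg (iii): W = PΔV = (485)(5.95 − 14) = -3904 J.
W_net = 2469 − 3904 = -1435 J.

W_net ≈ -1440 J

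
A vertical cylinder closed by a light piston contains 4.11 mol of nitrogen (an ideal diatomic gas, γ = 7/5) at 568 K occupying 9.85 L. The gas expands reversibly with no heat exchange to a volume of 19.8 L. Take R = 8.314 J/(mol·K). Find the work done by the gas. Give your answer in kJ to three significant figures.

W ≈ 11.8 kJ

Adiabatic: TV^(γ−1) = const with γ = 7/5.
T₂ = T₁ (V₁/V₂)^(γ−1) = 568 × (9.85/19.8)^0.4 = 568 × 0.7563 = 429.6 K.
W_by = nCᵥ(T₁ − T₂) = (4.11)(20.79)(568 − 429.6) = 11824 J.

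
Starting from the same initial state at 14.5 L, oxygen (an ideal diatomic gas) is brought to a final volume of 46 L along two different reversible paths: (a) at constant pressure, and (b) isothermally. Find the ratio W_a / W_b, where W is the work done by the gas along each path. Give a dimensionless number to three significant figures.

Path (a) isobaric: W = P₁(V₂ − V₁) → W_a/(P₁V₁) = 2.172.
Path (b) isothermal: W = P₁V₁ ln(V₂/V₁) → W_b/(P₁V₁) = 1.154.
W_a / W_b = 2.172 / 1.154 = 1.882.

W_a / W_b ≈ 1.88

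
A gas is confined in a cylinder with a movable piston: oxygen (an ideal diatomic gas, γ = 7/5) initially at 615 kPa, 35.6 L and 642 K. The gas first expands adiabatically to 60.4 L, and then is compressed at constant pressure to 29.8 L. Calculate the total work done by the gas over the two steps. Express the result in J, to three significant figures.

W_total ≈ 1450 J

Step 1 (adiabatic): W = (P₁V₁ − P₂V₂)/(γ−1) = (21894 − 17721)/0.4 = 10432 J.
After step 1: P = 293.4 kPa, V = 60.4 L, T = 519.6 K.
Step 2 (isobaric): W = PΔV = (293.4 kPa)(29.8 − 60.4 L) = -8978 J.
W_total = 10432 − 8978 = 1454 J.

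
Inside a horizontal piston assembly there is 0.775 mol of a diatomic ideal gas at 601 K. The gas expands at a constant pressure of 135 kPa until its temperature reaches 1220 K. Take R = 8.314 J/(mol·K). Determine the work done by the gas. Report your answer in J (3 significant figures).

W ≈ 3990 J

Isobaric: W = P ΔV = nR ΔT.
W = (0.775)(8.314)(1220 − 601) = 3988 J.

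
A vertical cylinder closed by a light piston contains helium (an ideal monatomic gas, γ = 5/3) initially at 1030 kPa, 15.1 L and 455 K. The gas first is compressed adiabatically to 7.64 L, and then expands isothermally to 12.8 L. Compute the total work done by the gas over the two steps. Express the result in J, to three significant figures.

W_total ≈ -772 J

Step 1 (adiabatic): W = (P₁V₁ − P₂V₂)/(γ−1) = (15553 − 24495)/0.667 = -13412 J.
After step 1: P = 3206 kPa, V = 7.64 L, T = 716.6 K.
Step 2 (isothermal): W = P₁V₁ ln(V₂/V₁) = (24495) ln(12.8/7.64) = 12640 J.
W_total = -13412 + 12640 = -772 J.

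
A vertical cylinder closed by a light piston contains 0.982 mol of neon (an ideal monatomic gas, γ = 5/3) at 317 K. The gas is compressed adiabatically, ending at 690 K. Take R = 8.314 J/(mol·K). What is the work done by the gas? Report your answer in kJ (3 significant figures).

Adiabatic ⇒ Q = 0, so W_by = −ΔU = nCᵥ(T₁ − T₂).
Cᵥ = 3R/2 = 12.47 J/(mol·K).
W = (0.982)(12.47)(317 − 690) = -4568 J.

W ≈ -4.57 kJ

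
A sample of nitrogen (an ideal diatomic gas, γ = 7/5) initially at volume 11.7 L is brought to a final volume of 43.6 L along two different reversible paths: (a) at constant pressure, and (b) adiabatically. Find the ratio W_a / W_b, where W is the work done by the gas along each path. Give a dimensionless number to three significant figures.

Path (a) isobaric: W = P₁(V₂ − V₁) → W_a/(P₁V₁) = 2.726.
Path (b) adiabatic: W = P₁V₁(1 − (V₁/V₂)^(γ−1))/(γ−1) → W_b/(P₁V₁) = 1.023.
W_a / W_b = 2.726 / 1.023 = 2.666.

W_a / W_b ≈ 2.67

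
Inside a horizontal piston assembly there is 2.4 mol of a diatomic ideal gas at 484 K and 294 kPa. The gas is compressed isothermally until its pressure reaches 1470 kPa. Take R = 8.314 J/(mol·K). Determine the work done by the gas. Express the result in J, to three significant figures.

Isothermal process: W = nRT ln(V₂/V₁) = nRT ln(P₁/P₂).
W = (2.4)(8.314)(484) × ln(294/1470)
  = 9658 × ln(0.2) = 9658 × -1.609
W_by_gas = -15543 J.

W ≈ -15500 J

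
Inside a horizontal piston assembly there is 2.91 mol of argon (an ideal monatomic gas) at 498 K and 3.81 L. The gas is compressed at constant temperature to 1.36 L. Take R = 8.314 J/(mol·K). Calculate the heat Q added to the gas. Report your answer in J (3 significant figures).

Q ≈ -12400 J

Isothermal ⇒ ΔU = 0, so Q = W = nRT ln(V₂/V₁).
Q = (2.91)(8.314)(498) ln(1.36/3.81) = 12048 × -1.03 = -12412 J.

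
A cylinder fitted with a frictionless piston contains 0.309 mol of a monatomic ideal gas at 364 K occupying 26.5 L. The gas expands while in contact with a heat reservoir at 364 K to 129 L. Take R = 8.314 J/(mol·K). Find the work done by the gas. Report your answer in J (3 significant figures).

Isothermal: W = nRT ln(V₂/V₁).
W = (0.309)(8.314)(364) × ln(129/26.5)
  = 935.1 × 1.583
W_by_gas = 1480 J.

W ≈ 1480 J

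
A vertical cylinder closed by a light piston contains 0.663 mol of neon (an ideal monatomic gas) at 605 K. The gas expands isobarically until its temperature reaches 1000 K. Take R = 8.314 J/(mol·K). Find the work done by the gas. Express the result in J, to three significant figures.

W ≈ 2180 J

Isobaric: W = P ΔV = nR ΔT.
W = (0.663)(8.314)(1000 − 605) = 2177 J.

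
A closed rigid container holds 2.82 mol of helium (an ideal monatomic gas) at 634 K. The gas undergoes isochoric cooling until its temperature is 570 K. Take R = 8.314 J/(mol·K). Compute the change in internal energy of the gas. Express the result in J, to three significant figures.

Constant volume ⇒ W = 0, so Q = ΔU = nCᵥΔT with Cᵥ = 3R/2 = 12.47 J/(mol·K).
ΔU = (2.82)(12.47)(570 − 634) = -2251 J.

ΔU ≈ -2250 J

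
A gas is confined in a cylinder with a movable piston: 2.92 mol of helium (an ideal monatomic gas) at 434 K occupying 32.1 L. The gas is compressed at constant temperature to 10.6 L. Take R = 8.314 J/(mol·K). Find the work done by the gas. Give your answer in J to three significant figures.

W ≈ -11700 J

Isothermal: W = nRT ln(V₂/V₁).
W = (2.92)(8.314)(434) × ln(10.6/32.1)
  = 10536 × -1.108
W_by_gas = -11674 J.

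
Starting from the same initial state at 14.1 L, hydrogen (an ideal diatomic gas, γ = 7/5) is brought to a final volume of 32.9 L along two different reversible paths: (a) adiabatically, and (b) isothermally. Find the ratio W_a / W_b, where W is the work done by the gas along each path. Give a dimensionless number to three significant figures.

Path (a) adiabatic: W = P₁V₁(1 − (V₁/V₂)^(γ−1))/(γ−1) → W_a/(P₁V₁) = 0.7186.
Path (b) isothermal: W = P₁V₁ ln(V₂/V₁) → W_b/(P₁V₁) = 0.8473.
W_a / W_b = 0.7186 / 0.8473 = 0.8482.

W_a / W_b ≈ 0.848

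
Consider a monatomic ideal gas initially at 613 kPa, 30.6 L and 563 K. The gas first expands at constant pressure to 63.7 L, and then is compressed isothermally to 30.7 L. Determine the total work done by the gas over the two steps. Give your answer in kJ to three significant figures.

Step 1 (isobaric): W = PΔV = (613 kPa)(63.7 − 30.6 L) = 20290 J.
After step 1: P = 613 kPa, V = 63.7 L, T = 1172 K.
Step 2 (isothermal): W = P₁V₁ ln(V₂/V₁) = (39048) ln(30.7/63.7) = -28502 J.
W_total = 20290 − 28502 = -8212 J.

W_total ≈ -8.21 kJ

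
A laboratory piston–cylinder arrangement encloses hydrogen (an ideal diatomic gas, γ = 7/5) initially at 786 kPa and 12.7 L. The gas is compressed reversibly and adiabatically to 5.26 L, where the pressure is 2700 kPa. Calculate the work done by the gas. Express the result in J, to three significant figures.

W ≈ -10500 J

Adiabatic: W = (P₁V₁ − P₂V₂)/(γ − 1) with γ = 7/5.
P₁V₁ = 9982 J, P₂V₂ = 14202 J.
W = (9982 − 14202) / 0.4 = -10550 J.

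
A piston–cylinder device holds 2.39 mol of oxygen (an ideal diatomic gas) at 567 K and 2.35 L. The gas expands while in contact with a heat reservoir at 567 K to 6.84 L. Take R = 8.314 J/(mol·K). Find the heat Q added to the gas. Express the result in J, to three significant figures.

Isothermal ⇒ ΔU = 0, so Q = W = nRT ln(V₂/V₁).
Q = (2.39)(8.314)(567) ln(6.84/2.35) = 11267 × 1.068 = 12037 J.

Q ≈ 12000 J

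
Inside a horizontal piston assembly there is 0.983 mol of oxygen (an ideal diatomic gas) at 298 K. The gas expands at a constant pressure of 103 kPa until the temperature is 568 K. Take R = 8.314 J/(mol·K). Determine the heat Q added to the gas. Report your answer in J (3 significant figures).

Isobaric: W = nRΔT = (0.983)(8.314)(270) = 2207 J.
ΔU = nCᵥΔT with Cᵥ = 5R/2: ΔU = (0.983)(20.79)(270) = 5517 J.
Q = ΔU + W = 5517 + 2207 = 7723 J.

Q ≈ 7720 J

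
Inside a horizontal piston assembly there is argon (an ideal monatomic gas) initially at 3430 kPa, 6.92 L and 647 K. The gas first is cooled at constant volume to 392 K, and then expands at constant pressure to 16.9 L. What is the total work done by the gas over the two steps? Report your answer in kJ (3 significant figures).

Step 1 (isochoric): W = 0 (constant volume).
After step 1: P = 2078 kPa (V unchanged).
Step 2 (isobaric): W = PΔV = (2078 kPa)(16.9 − 6.92 L) = 20740 J.
W_total = 0 + 20740 = 20740 J.

W_total ≈ 20.7 kJ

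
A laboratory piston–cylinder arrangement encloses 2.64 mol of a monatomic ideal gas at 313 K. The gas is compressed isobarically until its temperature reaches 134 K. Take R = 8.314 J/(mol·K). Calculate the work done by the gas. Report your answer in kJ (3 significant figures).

Isobaric: W = P ΔV = nR ΔT.
W = (2.64)(8.314)(134 − 313) = -3929 J.

W ≈ -3.93 kJ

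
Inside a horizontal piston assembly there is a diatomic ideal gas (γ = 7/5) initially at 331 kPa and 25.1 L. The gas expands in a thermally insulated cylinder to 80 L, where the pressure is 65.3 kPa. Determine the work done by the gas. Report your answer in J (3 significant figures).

Adiabatic: W = (P₁V₁ − P₂V₂)/(γ − 1) with γ = 7/5.
P₁V₁ = 8308 J, P₂V₂ = 5224 J.
W = (8308 − 5224) / 0.4 = 7710 J.

W ≈ 7710 J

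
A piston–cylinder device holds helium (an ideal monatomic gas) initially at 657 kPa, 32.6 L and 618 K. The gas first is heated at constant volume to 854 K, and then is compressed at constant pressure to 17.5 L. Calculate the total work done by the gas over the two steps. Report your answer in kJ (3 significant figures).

Step 1 (isochoric): W = 0 (constant volume).
After step 1: P = 907.9 kPa (V unchanged).
Step 2 (isobaric): W = PΔV = (907.9 kPa)(17.5 − 32.6 L) = -13709 J.
W_total = 0 − 13709 = -13709 J.

W_total ≈ -13.7 kJ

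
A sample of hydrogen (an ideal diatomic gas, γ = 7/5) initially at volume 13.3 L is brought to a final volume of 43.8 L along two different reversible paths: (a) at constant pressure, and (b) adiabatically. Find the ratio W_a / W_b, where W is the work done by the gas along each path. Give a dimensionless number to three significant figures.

Path (a) isobaric: W = P₁(V₂ − V₁) → W_a/(P₁V₁) = 2.293.
Path (b) adiabatic: W = P₁V₁(1 − (V₁/V₂)^(γ−1))/(γ−1) → W_b/(P₁V₁) = 0.948.
W_a / W_b = 2.293 / 0.948 = 2.419.

W_a / W_b ≈ 2.42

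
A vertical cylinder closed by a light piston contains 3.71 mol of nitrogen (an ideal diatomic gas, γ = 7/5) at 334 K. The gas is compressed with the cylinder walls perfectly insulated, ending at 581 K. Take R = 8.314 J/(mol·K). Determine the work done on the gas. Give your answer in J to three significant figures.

Adiabatic ⇒ Q = 0, so W_by = −ΔU = nCᵥ(T₁ − T₂).
Cᵥ = 5R/2 = 20.79 J/(mol·K).
W = (3.71)(20.79)(334 − 581) = -19047 J.
Work on gas = −W_by = 19047 J.

W ≈ 19000 J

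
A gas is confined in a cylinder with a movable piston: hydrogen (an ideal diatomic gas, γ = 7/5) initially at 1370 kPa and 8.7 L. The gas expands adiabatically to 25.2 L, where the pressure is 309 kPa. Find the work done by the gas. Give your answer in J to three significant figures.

Adiabatic: W = (P₁V₁ − P₂V₂)/(γ − 1) with γ = 7/5.
P₁V₁ = 11919 J, P₂V₂ = 7787 J.
W = (11919 − 7787) / 0.4 = 10330 J.

W ≈ 10300 J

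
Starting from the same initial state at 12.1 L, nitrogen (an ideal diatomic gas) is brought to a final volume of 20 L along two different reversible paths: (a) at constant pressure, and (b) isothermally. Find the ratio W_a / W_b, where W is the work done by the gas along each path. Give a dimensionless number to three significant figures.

W_a / W_b ≈ 1.30

Path (a) isobaric: W = P₁(V₂ − V₁) → W_a/(P₁V₁) = 0.6529.
Path (b) isothermal: W = P₁V₁ ln(V₂/V₁) → W_b/(P₁V₁) = 0.5025.
W_a / W_b = 0.6529 / 0.5025 = 1.299.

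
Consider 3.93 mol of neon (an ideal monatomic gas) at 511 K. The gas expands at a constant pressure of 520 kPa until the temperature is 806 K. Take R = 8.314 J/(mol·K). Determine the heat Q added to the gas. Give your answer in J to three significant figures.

Isobaric: W = nRΔT = (3.93)(8.314)(295) = 9639 J.
ΔU = nCᵥΔT with Cᵥ = 3R/2: ΔU = (3.93)(12.47)(295) = 14458 J.
Q = ΔU + W = 14458 + 9639 = 24097 J.

Q ≈ 24100 J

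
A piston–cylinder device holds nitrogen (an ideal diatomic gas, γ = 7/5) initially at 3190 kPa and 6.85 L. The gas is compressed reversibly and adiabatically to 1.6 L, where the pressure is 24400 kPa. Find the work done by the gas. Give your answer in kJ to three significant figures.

W ≈ -43.0 kJ

Adiabatic: W = (P₁V₁ − P₂V₂)/(γ − 1) with γ = 7/5.
P₁V₁ = 21852 J, P₂V₂ = 39040 J.
W = (21852 − 39040) / 0.4 = -42971 J.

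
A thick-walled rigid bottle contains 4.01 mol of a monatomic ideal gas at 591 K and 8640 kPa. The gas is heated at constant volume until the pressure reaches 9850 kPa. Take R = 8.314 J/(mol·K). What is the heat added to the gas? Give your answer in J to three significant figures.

Constant volume ⇒ W = 0, so Q = ΔU = nCᵥΔT with Cᵥ = 3R/2 = 12.47 J/(mol·K).
At constant V, T₂/T₁ = P₂/P₁ ⇒ ΔT = T₁(P₂/P₁ − 1) = 591·(9850/8640 − 1) = 82.77 K.
ΔU = (4.01)(12.47)(82.77) = 4139 J.

Q ≈ 4140 J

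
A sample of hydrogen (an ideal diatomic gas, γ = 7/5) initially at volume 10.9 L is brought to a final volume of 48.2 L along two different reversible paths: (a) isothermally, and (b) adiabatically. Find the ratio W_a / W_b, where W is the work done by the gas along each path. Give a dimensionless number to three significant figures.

Path (a) isothermal: W = P₁V₁ ln(V₂/V₁) → W_a/(P₁V₁) = 1.487.
Path (b) adiabatic: W = P₁V₁(1 − (V₁/V₂)^(γ−1))/(γ−1) → W_b/(P₁V₁) = 1.121.
W_a / W_b = 1.487 / 1.121 = 1.327.

W_a / W_b ≈ 1.33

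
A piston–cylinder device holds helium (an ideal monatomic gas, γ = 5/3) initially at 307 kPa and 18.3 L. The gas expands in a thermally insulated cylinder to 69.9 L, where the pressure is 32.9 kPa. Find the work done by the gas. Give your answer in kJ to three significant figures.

Adiabatic: W = (P₁V₁ − P₂V₂)/(γ − 1) with γ = 5/3.
P₁V₁ = 5618 J, P₂V₂ = 2300 J.
W = (5618 − 2300) / 0.6667 = 4978 J.

W ≈ 4.98 kJ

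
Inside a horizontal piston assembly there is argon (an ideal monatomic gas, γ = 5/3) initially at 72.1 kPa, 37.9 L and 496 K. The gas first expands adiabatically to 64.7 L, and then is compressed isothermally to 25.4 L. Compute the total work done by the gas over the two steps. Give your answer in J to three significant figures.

W_total ≈ -559 J

Step 1 (adiabatic): W = (P₁V₁ − P₂V₂)/(γ−1) = (2733 − 1913)/0.667 = 1229 J.
After step 1: P = 29.57 kPa, V = 64.7 L, T = 347.2 K.
Step 2 (isothermal): W = P₁V₁ ln(V₂/V₁) = (1913) ln(25.4/64.7) = -1789 J.
W_total = 1229 − 1789 = -559.5 J.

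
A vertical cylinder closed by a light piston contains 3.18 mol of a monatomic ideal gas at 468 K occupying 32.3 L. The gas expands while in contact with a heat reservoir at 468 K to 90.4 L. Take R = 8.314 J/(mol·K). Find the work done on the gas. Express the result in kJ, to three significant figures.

W ≈ -12.7 kJ

Isothermal: W = nRT ln(V₂/V₁).
W = (3.18)(8.314)(468) × ln(90.4/32.3)
  = 12373 × 1.029
W_by_gas = 12734 J; work on gas = −W_by = -12734 J.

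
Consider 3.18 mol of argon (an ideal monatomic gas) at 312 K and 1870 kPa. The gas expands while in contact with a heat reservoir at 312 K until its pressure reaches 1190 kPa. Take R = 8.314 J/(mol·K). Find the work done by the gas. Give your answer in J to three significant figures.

W ≈ 3730 J

Isothermal process: W = nRT ln(V₂/V₁) = nRT ln(P₁/P₂).
W = (3.18)(8.314)(312) × ln(1870/1190)
  = 8249 × ln(1.571) = 8249 × 0.452
W_by_gas = 3728 J.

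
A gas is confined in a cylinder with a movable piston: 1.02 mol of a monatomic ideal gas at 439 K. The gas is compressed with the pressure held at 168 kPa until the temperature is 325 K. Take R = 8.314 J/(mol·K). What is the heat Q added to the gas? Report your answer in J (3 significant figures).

Isobaric: W = nRΔT = (1.02)(8.314)(-114) = -966.8 J.
ΔU = nCᵥΔT with Cᵥ = 3R/2: ΔU = (1.02)(12.47)(-114) = -1450 J.
Q = ΔU + W = -1450 − 966.8 = -2417 J.

Q ≈ -2420 J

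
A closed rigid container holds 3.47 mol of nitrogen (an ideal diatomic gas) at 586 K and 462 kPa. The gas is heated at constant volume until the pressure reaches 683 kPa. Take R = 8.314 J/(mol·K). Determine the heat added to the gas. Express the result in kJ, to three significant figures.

Q ≈ 20.2 kJ

Constant volume ⇒ W = 0, so Q = ΔU = nCᵥΔT with Cᵥ = 5R/2 = 20.79 J/(mol·K).
At constant V, T₂/T₁ = P₂/P₁ ⇒ ΔT = T₁(P₂/P₁ − 1) = 586·(683/462 − 1) = 280.3 K.
ΔU = (3.47)(20.79)(280.3) = 20217 J.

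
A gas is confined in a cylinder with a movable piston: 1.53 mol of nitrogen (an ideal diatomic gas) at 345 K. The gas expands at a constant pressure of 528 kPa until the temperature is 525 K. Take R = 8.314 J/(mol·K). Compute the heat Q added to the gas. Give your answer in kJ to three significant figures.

Q ≈ 8.01 kJ

Isobaric: W = nRΔT = (1.53)(8.314)(180) = 2290 J.
ΔU = nCᵥΔT with Cᵥ = 5R/2: ΔU = (1.53)(20.79)(180) = 5724 J.
Q = ΔU + W = 5724 + 2290 = 8014 J.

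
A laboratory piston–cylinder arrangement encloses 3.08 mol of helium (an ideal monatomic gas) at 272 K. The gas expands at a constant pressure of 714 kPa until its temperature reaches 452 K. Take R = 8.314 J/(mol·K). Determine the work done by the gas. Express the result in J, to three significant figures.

W ≈ 4610 J

Isobaric: W = P ΔV = nR ΔT.
W = (3.08)(8.314)(452 − 272) = 4609 J.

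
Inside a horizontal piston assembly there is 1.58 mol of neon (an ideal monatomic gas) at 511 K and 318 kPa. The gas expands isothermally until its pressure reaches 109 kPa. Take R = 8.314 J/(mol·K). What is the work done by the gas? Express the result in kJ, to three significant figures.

W ≈ 7.19 kJ

Isothermal process: W = nRT ln(V₂/V₁) = nRT ln(P₁/P₂).
W = (1.58)(8.314)(511) × ln(318/109)
  = 6713 × ln(2.917) = 6713 × 1.071
W_by_gas = 7187 J.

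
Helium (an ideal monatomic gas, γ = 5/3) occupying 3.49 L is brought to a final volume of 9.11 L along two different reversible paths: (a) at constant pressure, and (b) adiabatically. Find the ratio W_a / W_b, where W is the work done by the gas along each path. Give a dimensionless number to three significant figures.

Path (a) isobaric: W = P₁(V₂ − V₁) → W_a/(P₁V₁) = 1.61.
Path (b) adiabatic: W = P₁V₁(1 − (V₁/V₂)^(γ−1))/(γ−1) → W_b/(P₁V₁) = 0.7088.
W_a / W_b = 1.61 / 0.7088 = 2.272.

W_a / W_b ≈ 2.27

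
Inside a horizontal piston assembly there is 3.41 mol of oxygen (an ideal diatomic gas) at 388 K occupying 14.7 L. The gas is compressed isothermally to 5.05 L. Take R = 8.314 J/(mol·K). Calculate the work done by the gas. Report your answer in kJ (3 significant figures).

Isothermal: W = nRT ln(V₂/V₁).
W = (3.41)(8.314)(388) × ln(5.05/14.7)
  = 11000 × -1.068
W_by_gas = -11753 J.

W ≈ -11.8 kJ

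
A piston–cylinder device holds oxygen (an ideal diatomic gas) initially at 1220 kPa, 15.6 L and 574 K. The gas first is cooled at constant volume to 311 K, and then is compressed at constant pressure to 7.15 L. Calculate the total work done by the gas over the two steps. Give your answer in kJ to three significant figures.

Step 1 (isochoric): W = 0 (constant volume).
After step 1: P = 661 kPa (V unchanged).
Step 2 (isobaric): W = PΔV = (661 kPa)(7.15 − 15.6 L) = -5586 J.
W_total = 0 − 5586 = -5586 J.

W_total ≈ -5.59 kJ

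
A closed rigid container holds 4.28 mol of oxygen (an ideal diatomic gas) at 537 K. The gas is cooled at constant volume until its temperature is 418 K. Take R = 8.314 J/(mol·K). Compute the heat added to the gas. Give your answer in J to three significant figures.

Constant volume ⇒ W = 0, so Q = ΔU = nCᵥΔT with Cᵥ = 5R/2 = 20.79 J/(mol·K).
ΔU = (4.28)(20.79)(418 − 537) = -10586 J.

Q ≈ -10600 J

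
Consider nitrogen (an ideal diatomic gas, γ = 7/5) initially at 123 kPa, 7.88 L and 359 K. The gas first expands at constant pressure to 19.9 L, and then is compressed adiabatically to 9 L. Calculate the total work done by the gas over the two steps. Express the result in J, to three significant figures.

W_total ≈ -807 J

Step 1 (isobaric): W = PΔV = (123 kPa)(19.9 − 7.88 L) = 1478 J.
After step 1: P = 123 kPa, V = 19.9 L, T = 906.6 K.
Step 2 (adiabatic): W = (P₁V₁ − P₂V₂)/(γ−1) = (2448 − 3362)/0.4 = -2286 J.
W_total = 1478 − 2286 = -807.4 J.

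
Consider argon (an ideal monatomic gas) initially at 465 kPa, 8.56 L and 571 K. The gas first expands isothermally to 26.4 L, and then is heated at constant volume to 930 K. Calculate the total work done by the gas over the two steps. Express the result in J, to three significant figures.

Step 1 (isothermal): W = P₁V₁ ln(V₂/V₁) = (3980) ln(26.4/8.56) = 4483 J.
Step 2 (isochoric): W = 0 (constant volume).
W_total = 4483 + 0 = 4483 J.

W_total ≈ 4480 J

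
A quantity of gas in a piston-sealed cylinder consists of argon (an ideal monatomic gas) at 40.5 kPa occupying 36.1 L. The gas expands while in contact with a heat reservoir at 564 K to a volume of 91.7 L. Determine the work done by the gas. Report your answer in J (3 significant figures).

Isothermal: W = nRT ln(V₂/V₁) = P₁V₁ ln(V₂/V₁).
P₁V₁ = (40.5 kPa)(36.1 L) = 1462 J.
W = 1462 × ln(91.7/36.1) = 1462 × 0.9322
W_by_gas = 1363 J.

W ≈ 1360 J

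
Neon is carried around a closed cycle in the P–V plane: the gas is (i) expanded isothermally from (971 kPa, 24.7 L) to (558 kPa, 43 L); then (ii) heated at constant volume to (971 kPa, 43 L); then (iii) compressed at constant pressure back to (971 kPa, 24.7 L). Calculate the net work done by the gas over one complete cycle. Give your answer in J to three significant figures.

Leg (i): W = PᵢVᵢ ln(V_f/Vᵢ) = (23984) ln(43/24.7) = 13296 J.
Leg (ii): W = 0.
Leg (iii): W = PΔV = (971)(24.7 − 43) = -17769 J.
W_net = 13296 − 17769 = -4473 J.

W_net ≈ -4470 J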